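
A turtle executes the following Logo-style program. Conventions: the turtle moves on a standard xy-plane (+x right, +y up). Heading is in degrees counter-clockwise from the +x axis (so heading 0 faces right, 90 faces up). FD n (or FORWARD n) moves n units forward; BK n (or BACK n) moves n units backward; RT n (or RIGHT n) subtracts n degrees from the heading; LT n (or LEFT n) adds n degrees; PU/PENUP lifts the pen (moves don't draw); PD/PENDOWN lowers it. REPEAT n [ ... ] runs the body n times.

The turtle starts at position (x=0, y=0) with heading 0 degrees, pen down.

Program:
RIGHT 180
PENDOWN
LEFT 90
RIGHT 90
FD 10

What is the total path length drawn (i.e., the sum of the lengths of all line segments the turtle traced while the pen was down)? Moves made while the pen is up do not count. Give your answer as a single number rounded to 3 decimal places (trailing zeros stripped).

Executing turtle program step by step:
Start: pos=(0,0), heading=0, pen down
RT 180: heading 0 -> 180
PD: pen down
LT 90: heading 180 -> 270
RT 90: heading 270 -> 180
FD 10: (0,0) -> (-10,0) [heading=180, draw]
Final: pos=(-10,0), heading=180, 1 segment(s) drawn

Segment lengths:
  seg 1: (0,0) -> (-10,0), length = 10
Total = 10

Answer: 10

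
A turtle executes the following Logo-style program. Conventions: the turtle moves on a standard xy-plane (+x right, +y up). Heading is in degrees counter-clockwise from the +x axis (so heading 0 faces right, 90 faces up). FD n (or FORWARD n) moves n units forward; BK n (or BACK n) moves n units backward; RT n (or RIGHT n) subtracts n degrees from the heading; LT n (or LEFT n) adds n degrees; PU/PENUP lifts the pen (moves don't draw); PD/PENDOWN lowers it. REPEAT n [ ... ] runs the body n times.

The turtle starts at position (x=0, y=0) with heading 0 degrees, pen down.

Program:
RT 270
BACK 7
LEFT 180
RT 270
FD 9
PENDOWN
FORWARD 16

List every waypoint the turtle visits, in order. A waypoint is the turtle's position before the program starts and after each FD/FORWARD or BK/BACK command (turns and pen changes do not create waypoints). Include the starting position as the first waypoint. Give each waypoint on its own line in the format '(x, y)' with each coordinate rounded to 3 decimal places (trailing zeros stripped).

Executing turtle program step by step:
Start: pos=(0,0), heading=0, pen down
RT 270: heading 0 -> 90
BK 7: (0,0) -> (0,-7) [heading=90, draw]
LT 180: heading 90 -> 270
RT 270: heading 270 -> 0
FD 9: (0,-7) -> (9,-7) [heading=0, draw]
PD: pen down
FD 16: (9,-7) -> (25,-7) [heading=0, draw]
Final: pos=(25,-7), heading=0, 3 segment(s) drawn
Waypoints (4 total):
(0, 0)
(0, -7)
(9, -7)
(25, -7)

Answer: (0, 0)
(0, -7)
(9, -7)
(25, -7)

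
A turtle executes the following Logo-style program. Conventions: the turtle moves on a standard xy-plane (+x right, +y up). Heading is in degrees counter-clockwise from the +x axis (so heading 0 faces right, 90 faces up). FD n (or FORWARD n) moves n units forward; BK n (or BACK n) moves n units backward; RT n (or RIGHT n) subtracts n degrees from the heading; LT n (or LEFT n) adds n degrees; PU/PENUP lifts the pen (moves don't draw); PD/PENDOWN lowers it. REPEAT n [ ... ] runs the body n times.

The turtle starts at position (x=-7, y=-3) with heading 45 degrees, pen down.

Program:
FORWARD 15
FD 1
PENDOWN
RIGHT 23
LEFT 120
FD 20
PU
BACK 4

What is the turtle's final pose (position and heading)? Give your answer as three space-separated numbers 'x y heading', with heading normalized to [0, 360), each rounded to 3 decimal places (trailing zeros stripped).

Answer: -8.294 18.164 142

Derivation:
Executing turtle program step by step:
Start: pos=(-7,-3), heading=45, pen down
FD 15: (-7,-3) -> (3.607,7.607) [heading=45, draw]
FD 1: (3.607,7.607) -> (4.314,8.314) [heading=45, draw]
PD: pen down
RT 23: heading 45 -> 22
LT 120: heading 22 -> 142
FD 20: (4.314,8.314) -> (-11.447,20.627) [heading=142, draw]
PU: pen up
BK 4: (-11.447,20.627) -> (-8.294,18.164) [heading=142, move]
Final: pos=(-8.294,18.164), heading=142, 3 segment(s) drawn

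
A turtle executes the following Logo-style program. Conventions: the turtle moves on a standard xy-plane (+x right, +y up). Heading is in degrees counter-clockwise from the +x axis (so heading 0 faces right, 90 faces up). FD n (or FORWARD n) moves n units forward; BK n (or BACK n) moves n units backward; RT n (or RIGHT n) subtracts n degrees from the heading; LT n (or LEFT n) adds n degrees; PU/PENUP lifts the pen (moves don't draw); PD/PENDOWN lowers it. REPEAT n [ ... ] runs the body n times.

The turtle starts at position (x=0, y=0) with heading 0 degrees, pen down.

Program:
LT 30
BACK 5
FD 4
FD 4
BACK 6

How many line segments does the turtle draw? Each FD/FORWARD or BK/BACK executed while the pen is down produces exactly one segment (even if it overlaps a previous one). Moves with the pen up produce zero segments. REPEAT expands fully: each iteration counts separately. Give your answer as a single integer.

Executing turtle program step by step:
Start: pos=(0,0), heading=0, pen down
LT 30: heading 0 -> 30
BK 5: (0,0) -> (-4.33,-2.5) [heading=30, draw]
FD 4: (-4.33,-2.5) -> (-0.866,-0.5) [heading=30, draw]
FD 4: (-0.866,-0.5) -> (2.598,1.5) [heading=30, draw]
BK 6: (2.598,1.5) -> (-2.598,-1.5) [heading=30, draw]
Final: pos=(-2.598,-1.5), heading=30, 4 segment(s) drawn
Segments drawn: 4

Answer: 4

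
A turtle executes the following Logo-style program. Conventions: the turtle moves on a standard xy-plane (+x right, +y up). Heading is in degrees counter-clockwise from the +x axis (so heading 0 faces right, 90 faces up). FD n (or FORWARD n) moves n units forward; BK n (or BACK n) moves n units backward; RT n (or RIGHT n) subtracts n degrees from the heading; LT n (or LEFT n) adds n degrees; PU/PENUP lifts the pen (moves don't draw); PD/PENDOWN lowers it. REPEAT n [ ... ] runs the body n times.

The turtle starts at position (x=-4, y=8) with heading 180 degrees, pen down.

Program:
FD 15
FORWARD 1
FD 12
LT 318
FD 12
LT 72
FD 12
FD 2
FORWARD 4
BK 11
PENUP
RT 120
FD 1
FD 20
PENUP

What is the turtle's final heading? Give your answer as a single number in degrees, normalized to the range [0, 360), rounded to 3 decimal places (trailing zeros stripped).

Answer: 90

Derivation:
Executing turtle program step by step:
Start: pos=(-4,8), heading=180, pen down
FD 15: (-4,8) -> (-19,8) [heading=180, draw]
FD 1: (-19,8) -> (-20,8) [heading=180, draw]
FD 12: (-20,8) -> (-32,8) [heading=180, draw]
LT 318: heading 180 -> 138
FD 12: (-32,8) -> (-40.918,16.03) [heading=138, draw]
LT 72: heading 138 -> 210
FD 12: (-40.918,16.03) -> (-51.31,10.03) [heading=210, draw]
FD 2: (-51.31,10.03) -> (-53.042,9.03) [heading=210, draw]
FD 4: (-53.042,9.03) -> (-56.506,7.03) [heading=210, draw]
BK 11: (-56.506,7.03) -> (-46.98,12.53) [heading=210, draw]
PU: pen up
RT 120: heading 210 -> 90
FD 1: (-46.98,12.53) -> (-46.98,13.53) [heading=90, move]
FD 20: (-46.98,13.53) -> (-46.98,33.53) [heading=90, move]
PU: pen up
Final: pos=(-46.98,33.53), heading=90, 8 segment(s) drawn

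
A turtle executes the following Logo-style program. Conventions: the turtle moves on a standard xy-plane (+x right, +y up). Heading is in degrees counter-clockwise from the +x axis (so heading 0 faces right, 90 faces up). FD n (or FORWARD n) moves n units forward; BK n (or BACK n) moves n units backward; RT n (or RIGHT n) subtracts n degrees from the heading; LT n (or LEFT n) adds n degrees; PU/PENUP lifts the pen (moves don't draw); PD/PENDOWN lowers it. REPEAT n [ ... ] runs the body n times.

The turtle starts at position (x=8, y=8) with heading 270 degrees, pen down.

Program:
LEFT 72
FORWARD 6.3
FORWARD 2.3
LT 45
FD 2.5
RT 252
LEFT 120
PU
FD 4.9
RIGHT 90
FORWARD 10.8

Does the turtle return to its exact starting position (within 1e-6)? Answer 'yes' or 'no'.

Answer: no

Derivation:
Executing turtle program step by step:
Start: pos=(8,8), heading=270, pen down
LT 72: heading 270 -> 342
FD 6.3: (8,8) -> (13.992,6.053) [heading=342, draw]
FD 2.3: (13.992,6.053) -> (16.179,5.342) [heading=342, draw]
LT 45: heading 342 -> 27
FD 2.5: (16.179,5.342) -> (18.407,6.477) [heading=27, draw]
RT 252: heading 27 -> 135
LT 120: heading 135 -> 255
PU: pen up
FD 4.9: (18.407,6.477) -> (17.138,1.744) [heading=255, move]
RT 90: heading 255 -> 165
FD 10.8: (17.138,1.744) -> (6.706,4.54) [heading=165, move]
Final: pos=(6.706,4.54), heading=165, 3 segment(s) drawn

Start position: (8, 8)
Final position: (6.706, 4.54)
Distance = 3.694; >= 1e-6 -> NOT closed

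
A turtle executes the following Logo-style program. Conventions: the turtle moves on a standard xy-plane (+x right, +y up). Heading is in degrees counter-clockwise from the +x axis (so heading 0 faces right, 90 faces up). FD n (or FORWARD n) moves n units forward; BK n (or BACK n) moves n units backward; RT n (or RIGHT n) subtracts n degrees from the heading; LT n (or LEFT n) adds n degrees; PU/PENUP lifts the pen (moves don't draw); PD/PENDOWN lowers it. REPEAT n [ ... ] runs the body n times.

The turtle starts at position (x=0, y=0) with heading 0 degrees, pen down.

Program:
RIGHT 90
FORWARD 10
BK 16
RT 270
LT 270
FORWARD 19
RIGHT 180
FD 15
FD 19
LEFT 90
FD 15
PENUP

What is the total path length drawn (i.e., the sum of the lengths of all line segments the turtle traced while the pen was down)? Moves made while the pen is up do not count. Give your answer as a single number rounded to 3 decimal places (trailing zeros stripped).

Executing turtle program step by step:
Start: pos=(0,0), heading=0, pen down
RT 90: heading 0 -> 270
FD 10: (0,0) -> (0,-10) [heading=270, draw]
BK 16: (0,-10) -> (0,6) [heading=270, draw]
RT 270: heading 270 -> 0
LT 270: heading 0 -> 270
FD 19: (0,6) -> (0,-13) [heading=270, draw]
RT 180: heading 270 -> 90
FD 15: (0,-13) -> (0,2) [heading=90, draw]
FD 19: (0,2) -> (0,21) [heading=90, draw]
LT 90: heading 90 -> 180
FD 15: (0,21) -> (-15,21) [heading=180, draw]
PU: pen up
Final: pos=(-15,21), heading=180, 6 segment(s) drawn

Segment lengths:
  seg 1: (0,0) -> (0,-10), length = 10
  seg 2: (0,-10) -> (0,6), length = 16
  seg 3: (0,6) -> (0,-13), length = 19
  seg 4: (0,-13) -> (0,2), length = 15
  seg 5: (0,2) -> (0,21), length = 19
  seg 6: (0,21) -> (-15,21), length = 15
Total = 94

Answer: 94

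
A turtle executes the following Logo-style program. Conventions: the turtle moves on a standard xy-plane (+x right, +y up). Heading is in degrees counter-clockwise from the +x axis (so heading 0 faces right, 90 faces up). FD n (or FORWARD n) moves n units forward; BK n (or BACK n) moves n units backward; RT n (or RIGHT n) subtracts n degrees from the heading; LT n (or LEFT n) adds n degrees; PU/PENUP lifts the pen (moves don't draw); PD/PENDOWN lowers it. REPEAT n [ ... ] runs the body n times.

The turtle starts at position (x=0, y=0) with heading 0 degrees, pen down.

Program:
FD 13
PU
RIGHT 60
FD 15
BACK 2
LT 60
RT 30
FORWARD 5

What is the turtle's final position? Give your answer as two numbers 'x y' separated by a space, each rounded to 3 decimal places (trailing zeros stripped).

Executing turtle program step by step:
Start: pos=(0,0), heading=0, pen down
FD 13: (0,0) -> (13,0) [heading=0, draw]
PU: pen up
RT 60: heading 0 -> 300
FD 15: (13,0) -> (20.5,-12.99) [heading=300, move]
BK 2: (20.5,-12.99) -> (19.5,-11.258) [heading=300, move]
LT 60: heading 300 -> 0
RT 30: heading 0 -> 330
FD 5: (19.5,-11.258) -> (23.83,-13.758) [heading=330, move]
Final: pos=(23.83,-13.758), heading=330, 1 segment(s) drawn

Answer: 23.83 -13.758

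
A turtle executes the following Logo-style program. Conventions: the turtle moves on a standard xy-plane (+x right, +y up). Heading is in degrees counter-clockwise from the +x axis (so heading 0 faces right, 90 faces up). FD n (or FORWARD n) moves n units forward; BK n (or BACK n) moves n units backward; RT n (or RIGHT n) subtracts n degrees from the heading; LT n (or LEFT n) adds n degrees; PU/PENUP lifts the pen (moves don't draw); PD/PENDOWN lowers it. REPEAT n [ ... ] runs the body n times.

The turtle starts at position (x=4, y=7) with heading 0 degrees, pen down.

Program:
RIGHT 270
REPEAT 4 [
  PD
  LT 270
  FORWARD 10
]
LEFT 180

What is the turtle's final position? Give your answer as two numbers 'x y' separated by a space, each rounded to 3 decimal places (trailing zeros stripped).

Answer: 4 7

Derivation:
Executing turtle program step by step:
Start: pos=(4,7), heading=0, pen down
RT 270: heading 0 -> 90
REPEAT 4 [
  -- iteration 1/4 --
  PD: pen down
  LT 270: heading 90 -> 0
  FD 10: (4,7) -> (14,7) [heading=0, draw]
  -- iteration 2/4 --
  PD: pen down
  LT 270: heading 0 -> 270
  FD 10: (14,7) -> (14,-3) [heading=270, draw]
  -- iteration 3/4 --
  PD: pen down
  LT 270: heading 270 -> 180
  FD 10: (14,-3) -> (4,-3) [heading=180, draw]
  -- iteration 4/4 --
  PD: pen down
  LT 270: heading 180 -> 90
  FD 10: (4,-3) -> (4,7) [heading=90, draw]
]
LT 180: heading 90 -> 270
Final: pos=(4,7), heading=270, 4 segment(s) drawn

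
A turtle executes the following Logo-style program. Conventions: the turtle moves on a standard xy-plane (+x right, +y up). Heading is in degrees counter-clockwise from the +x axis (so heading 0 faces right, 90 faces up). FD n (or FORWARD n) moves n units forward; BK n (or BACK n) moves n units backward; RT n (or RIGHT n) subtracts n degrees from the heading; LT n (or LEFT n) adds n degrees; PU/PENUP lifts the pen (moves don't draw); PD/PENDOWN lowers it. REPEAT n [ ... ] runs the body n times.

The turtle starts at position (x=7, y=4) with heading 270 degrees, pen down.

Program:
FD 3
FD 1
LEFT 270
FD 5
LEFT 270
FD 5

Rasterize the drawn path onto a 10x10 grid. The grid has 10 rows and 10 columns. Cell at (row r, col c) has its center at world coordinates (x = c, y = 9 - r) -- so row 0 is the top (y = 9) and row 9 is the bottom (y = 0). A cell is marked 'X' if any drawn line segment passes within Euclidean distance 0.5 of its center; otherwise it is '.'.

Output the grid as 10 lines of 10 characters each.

Answer: ..........
..........
..........
..........
..X.......
..X....X..
..X....X..
..X....X..
..X....X..
..XXXXXX..

Derivation:
Segment 0: (7,4) -> (7,1)
Segment 1: (7,1) -> (7,0)
Segment 2: (7,0) -> (2,0)
Segment 3: (2,0) -> (2,5)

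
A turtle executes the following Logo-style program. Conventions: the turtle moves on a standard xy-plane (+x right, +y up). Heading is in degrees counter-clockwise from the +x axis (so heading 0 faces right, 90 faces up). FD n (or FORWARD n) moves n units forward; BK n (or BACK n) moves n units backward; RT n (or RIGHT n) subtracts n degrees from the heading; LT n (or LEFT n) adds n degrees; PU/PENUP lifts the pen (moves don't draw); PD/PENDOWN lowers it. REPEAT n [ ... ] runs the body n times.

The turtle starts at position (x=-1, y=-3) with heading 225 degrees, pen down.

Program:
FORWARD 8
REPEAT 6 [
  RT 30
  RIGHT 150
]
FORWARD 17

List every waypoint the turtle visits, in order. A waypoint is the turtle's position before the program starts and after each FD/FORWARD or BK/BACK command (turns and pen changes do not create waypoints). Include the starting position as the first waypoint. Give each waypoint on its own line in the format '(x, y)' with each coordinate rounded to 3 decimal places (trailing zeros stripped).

Answer: (-1, -3)
(-6.657, -8.657)
(-18.678, -20.678)

Derivation:
Executing turtle program step by step:
Start: pos=(-1,-3), heading=225, pen down
FD 8: (-1,-3) -> (-6.657,-8.657) [heading=225, draw]
REPEAT 6 [
  -- iteration 1/6 --
  RT 30: heading 225 -> 195
  RT 150: heading 195 -> 45
  -- iteration 2/6 --
  RT 30: heading 45 -> 15
  RT 150: heading 15 -> 225
  -- iteration 3/6 --
  RT 30: heading 225 -> 195
  RT 150: heading 195 -> 45
  -- iteration 4/6 --
  RT 30: heading 45 -> 15
  RT 150: heading 15 -> 225
  -- iteration 5/6 --
  RT 30: heading 225 -> 195
  RT 150: heading 195 -> 45
  -- iteration 6/6 --
  RT 30: heading 45 -> 15
  RT 150: heading 15 -> 225
]
FD 17: (-6.657,-8.657) -> (-18.678,-20.678) [heading=225, draw]
Final: pos=(-18.678,-20.678), heading=225, 2 segment(s) drawn
Waypoints (3 total):
(-1, -3)
(-6.657, -8.657)
(-18.678, -20.678)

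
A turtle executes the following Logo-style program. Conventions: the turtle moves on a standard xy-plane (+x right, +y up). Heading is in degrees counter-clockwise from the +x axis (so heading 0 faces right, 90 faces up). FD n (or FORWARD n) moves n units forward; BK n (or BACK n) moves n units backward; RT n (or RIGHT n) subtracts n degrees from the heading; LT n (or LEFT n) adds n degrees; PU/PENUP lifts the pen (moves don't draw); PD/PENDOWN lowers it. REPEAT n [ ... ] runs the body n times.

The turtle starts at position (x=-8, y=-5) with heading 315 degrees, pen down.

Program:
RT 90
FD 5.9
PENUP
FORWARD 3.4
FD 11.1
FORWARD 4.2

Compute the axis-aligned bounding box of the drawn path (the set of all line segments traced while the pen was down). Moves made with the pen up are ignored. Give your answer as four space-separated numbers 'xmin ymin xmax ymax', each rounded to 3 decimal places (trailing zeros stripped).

Answer: -12.172 -9.172 -8 -5

Derivation:
Executing turtle program step by step:
Start: pos=(-8,-5), heading=315, pen down
RT 90: heading 315 -> 225
FD 5.9: (-8,-5) -> (-12.172,-9.172) [heading=225, draw]
PU: pen up
FD 3.4: (-12.172,-9.172) -> (-14.576,-11.576) [heading=225, move]
FD 11.1: (-14.576,-11.576) -> (-22.425,-19.425) [heading=225, move]
FD 4.2: (-22.425,-19.425) -> (-25.395,-22.395) [heading=225, move]
Final: pos=(-25.395,-22.395), heading=225, 1 segment(s) drawn

Segment endpoints: x in {-12.172, -8}, y in {-9.172, -5}
xmin=-12.172, ymin=-9.172, xmax=-8, ymax=-5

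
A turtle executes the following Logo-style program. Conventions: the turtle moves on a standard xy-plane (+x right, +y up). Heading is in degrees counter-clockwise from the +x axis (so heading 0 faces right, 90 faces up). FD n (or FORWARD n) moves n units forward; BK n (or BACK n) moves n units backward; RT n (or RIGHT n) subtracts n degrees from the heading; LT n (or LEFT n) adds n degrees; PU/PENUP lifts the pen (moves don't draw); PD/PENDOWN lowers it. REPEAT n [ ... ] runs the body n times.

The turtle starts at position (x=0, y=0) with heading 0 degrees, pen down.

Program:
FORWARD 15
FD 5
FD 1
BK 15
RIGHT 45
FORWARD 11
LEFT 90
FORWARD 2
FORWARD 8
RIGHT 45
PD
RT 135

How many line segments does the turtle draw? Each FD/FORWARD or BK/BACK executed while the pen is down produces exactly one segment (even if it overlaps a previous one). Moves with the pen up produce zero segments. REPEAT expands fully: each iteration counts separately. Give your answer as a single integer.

Executing turtle program step by step:
Start: pos=(0,0), heading=0, pen down
FD 15: (0,0) -> (15,0) [heading=0, draw]
FD 5: (15,0) -> (20,0) [heading=0, draw]
FD 1: (20,0) -> (21,0) [heading=0, draw]
BK 15: (21,0) -> (6,0) [heading=0, draw]
RT 45: heading 0 -> 315
FD 11: (6,0) -> (13.778,-7.778) [heading=315, draw]
LT 90: heading 315 -> 45
FD 2: (13.778,-7.778) -> (15.192,-6.364) [heading=45, draw]
FD 8: (15.192,-6.364) -> (20.849,-0.707) [heading=45, draw]
RT 45: heading 45 -> 0
PD: pen down
RT 135: heading 0 -> 225
Final: pos=(20.849,-0.707), heading=225, 7 segment(s) drawn
Segments drawn: 7

Answer: 7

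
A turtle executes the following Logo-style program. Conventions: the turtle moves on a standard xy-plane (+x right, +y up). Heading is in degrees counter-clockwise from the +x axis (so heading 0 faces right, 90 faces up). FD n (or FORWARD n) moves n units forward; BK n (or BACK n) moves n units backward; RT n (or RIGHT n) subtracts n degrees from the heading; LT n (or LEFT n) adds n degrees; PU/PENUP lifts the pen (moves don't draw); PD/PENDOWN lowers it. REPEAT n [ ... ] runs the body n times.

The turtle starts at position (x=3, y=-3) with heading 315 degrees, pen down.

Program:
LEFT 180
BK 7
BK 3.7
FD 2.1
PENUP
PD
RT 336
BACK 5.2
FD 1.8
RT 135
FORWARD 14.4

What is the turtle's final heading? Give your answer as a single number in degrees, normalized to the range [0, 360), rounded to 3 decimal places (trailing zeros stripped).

Executing turtle program step by step:
Start: pos=(3,-3), heading=315, pen down
LT 180: heading 315 -> 135
BK 7: (3,-3) -> (7.95,-7.95) [heading=135, draw]
BK 3.7: (7.95,-7.95) -> (10.566,-10.566) [heading=135, draw]
FD 2.1: (10.566,-10.566) -> (9.081,-9.081) [heading=135, draw]
PU: pen up
PD: pen down
RT 336: heading 135 -> 159
BK 5.2: (9.081,-9.081) -> (13.936,-10.945) [heading=159, draw]
FD 1.8: (13.936,-10.945) -> (12.255,-10.3) [heading=159, draw]
RT 135: heading 159 -> 24
FD 14.4: (12.255,-10.3) -> (25.41,-4.443) [heading=24, draw]
Final: pos=(25.41,-4.443), heading=24, 6 segment(s) drawn

Answer: 24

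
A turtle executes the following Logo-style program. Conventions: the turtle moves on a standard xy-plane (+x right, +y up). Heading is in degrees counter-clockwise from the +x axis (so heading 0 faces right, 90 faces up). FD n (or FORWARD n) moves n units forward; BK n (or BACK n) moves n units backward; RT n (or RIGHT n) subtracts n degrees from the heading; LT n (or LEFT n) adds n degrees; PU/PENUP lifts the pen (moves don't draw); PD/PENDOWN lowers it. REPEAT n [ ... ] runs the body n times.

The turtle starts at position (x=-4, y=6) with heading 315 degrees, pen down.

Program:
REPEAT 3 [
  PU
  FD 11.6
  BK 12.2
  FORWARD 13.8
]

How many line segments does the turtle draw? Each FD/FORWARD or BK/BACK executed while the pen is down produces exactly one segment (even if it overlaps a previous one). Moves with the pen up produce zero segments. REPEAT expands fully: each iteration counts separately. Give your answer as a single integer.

Answer: 0

Derivation:
Executing turtle program step by step:
Start: pos=(-4,6), heading=315, pen down
REPEAT 3 [
  -- iteration 1/3 --
  PU: pen up
  FD 11.6: (-4,6) -> (4.202,-2.202) [heading=315, move]
  BK 12.2: (4.202,-2.202) -> (-4.424,6.424) [heading=315, move]
  FD 13.8: (-4.424,6.424) -> (5.334,-3.334) [heading=315, move]
  -- iteration 2/3 --
  PU: pen up
  FD 11.6: (5.334,-3.334) -> (13.536,-11.536) [heading=315, move]
  BK 12.2: (13.536,-11.536) -> (4.91,-2.91) [heading=315, move]
  FD 13.8: (4.91,-2.91) -> (14.668,-12.668) [heading=315, move]
  -- iteration 3/3 --
  PU: pen up
  FD 11.6: (14.668,-12.668) -> (22.87,-20.87) [heading=315, move]
  BK 12.2: (22.87,-20.87) -> (14.243,-12.243) [heading=315, move]
  FD 13.8: (14.243,-12.243) -> (24.001,-22.001) [heading=315, move]
]
Final: pos=(24.001,-22.001), heading=315, 0 segment(s) drawn
Segments drawn: 0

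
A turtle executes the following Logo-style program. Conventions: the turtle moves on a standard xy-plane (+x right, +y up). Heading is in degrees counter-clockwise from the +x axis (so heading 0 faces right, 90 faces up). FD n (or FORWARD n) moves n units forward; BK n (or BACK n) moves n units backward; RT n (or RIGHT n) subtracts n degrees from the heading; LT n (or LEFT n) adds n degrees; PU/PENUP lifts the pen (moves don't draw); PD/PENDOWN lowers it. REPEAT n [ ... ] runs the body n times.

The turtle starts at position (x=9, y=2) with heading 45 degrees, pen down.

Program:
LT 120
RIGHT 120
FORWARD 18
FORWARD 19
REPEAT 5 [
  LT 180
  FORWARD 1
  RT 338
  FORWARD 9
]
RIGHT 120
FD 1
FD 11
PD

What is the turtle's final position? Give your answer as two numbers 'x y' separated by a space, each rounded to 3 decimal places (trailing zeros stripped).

Answer: 27.208 15.786

Derivation:
Executing turtle program step by step:
Start: pos=(9,2), heading=45, pen down
LT 120: heading 45 -> 165
RT 120: heading 165 -> 45
FD 18: (9,2) -> (21.728,14.728) [heading=45, draw]
FD 19: (21.728,14.728) -> (35.163,28.163) [heading=45, draw]
REPEAT 5 [
  -- iteration 1/5 --
  LT 180: heading 45 -> 225
  FD 1: (35.163,28.163) -> (34.456,27.456) [heading=225, draw]
  RT 338: heading 225 -> 247
  FD 9: (34.456,27.456) -> (30.939,19.171) [heading=247, draw]
  -- iteration 2/5 --
  LT 180: heading 247 -> 67
  FD 1: (30.939,19.171) -> (31.33,20.092) [heading=67, draw]
  RT 338: heading 67 -> 89
  FD 9: (31.33,20.092) -> (31.487,29.09) [heading=89, draw]
  -- iteration 3/5 --
  LT 180: heading 89 -> 269
  FD 1: (31.487,29.09) -> (31.47,28.091) [heading=269, draw]
  RT 338: heading 269 -> 291
  FD 9: (31.47,28.091) -> (34.695,19.688) [heading=291, draw]
  -- iteration 4/5 --
  LT 180: heading 291 -> 111
  FD 1: (34.695,19.688) -> (34.337,20.622) [heading=111, draw]
  RT 338: heading 111 -> 133
  FD 9: (34.337,20.622) -> (28.199,27.204) [heading=133, draw]
  -- iteration 5/5 --
  LT 180: heading 133 -> 313
  FD 1: (28.199,27.204) -> (28.881,26.473) [heading=313, draw]
  RT 338: heading 313 -> 335
  FD 9: (28.881,26.473) -> (37.037,22.669) [heading=335, draw]
]
RT 120: heading 335 -> 215
FD 1: (37.037,22.669) -> (36.218,22.096) [heading=215, draw]
FD 11: (36.218,22.096) -> (27.208,15.786) [heading=215, draw]
PD: pen down
Final: pos=(27.208,15.786), heading=215, 14 segment(s) drawn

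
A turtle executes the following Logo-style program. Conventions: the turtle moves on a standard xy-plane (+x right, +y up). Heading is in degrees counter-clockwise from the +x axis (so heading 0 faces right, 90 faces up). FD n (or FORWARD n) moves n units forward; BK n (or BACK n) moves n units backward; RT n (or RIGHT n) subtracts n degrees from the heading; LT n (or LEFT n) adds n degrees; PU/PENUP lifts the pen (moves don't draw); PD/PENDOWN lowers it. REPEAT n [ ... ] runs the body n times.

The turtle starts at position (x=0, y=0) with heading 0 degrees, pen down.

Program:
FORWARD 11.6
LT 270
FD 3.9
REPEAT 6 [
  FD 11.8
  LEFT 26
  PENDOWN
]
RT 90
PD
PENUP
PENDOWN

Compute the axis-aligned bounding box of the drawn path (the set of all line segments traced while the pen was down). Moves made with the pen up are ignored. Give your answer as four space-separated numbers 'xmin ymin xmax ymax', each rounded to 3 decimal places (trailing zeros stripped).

Answer: 0 -36.024 58.102 0

Derivation:
Executing turtle program step by step:
Start: pos=(0,0), heading=0, pen down
FD 11.6: (0,0) -> (11.6,0) [heading=0, draw]
LT 270: heading 0 -> 270
FD 3.9: (11.6,0) -> (11.6,-3.9) [heading=270, draw]
REPEAT 6 [
  -- iteration 1/6 --
  FD 11.8: (11.6,-3.9) -> (11.6,-15.7) [heading=270, draw]
  LT 26: heading 270 -> 296
  PD: pen down
  -- iteration 2/6 --
  FD 11.8: (11.6,-15.7) -> (16.773,-26.306) [heading=296, draw]
  LT 26: heading 296 -> 322
  PD: pen down
  -- iteration 3/6 --
  FD 11.8: (16.773,-26.306) -> (26.071,-33.571) [heading=322, draw]
  LT 26: heading 322 -> 348
  PD: pen down
  -- iteration 4/6 --
  FD 11.8: (26.071,-33.571) -> (37.613,-36.024) [heading=348, draw]
  LT 26: heading 348 -> 14
  PD: pen down
  -- iteration 5/6 --
  FD 11.8: (37.613,-36.024) -> (49.063,-33.169) [heading=14, draw]
  LT 26: heading 14 -> 40
  PD: pen down
  -- iteration 6/6 --
  FD 11.8: (49.063,-33.169) -> (58.102,-25.584) [heading=40, draw]
  LT 26: heading 40 -> 66
  PD: pen down
]
RT 90: heading 66 -> 336
PD: pen down
PU: pen up
PD: pen down
Final: pos=(58.102,-25.584), heading=336, 8 segment(s) drawn

Segment endpoints: x in {0, 11.6, 11.6, 16.773, 26.071, 37.613, 49.063, 58.102}, y in {-36.024, -33.571, -33.169, -26.306, -25.584, -15.7, -3.9, 0}
xmin=0, ymin=-36.024, xmax=58.102, ymax=0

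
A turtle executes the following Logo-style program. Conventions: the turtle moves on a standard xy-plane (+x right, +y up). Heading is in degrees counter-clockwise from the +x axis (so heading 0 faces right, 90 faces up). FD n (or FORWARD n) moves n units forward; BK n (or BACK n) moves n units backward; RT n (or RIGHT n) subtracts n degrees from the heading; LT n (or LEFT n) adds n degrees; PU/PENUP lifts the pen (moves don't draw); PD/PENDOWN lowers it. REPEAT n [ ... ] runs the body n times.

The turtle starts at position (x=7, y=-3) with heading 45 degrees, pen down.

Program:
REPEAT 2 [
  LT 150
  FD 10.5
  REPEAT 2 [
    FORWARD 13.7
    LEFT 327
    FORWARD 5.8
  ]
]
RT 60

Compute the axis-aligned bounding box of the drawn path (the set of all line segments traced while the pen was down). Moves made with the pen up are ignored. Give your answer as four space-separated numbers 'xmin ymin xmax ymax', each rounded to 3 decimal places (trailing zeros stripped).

Executing turtle program step by step:
Start: pos=(7,-3), heading=45, pen down
REPEAT 2 [
  -- iteration 1/2 --
  LT 150: heading 45 -> 195
  FD 10.5: (7,-3) -> (-3.142,-5.718) [heading=195, draw]
  REPEAT 2 [
    -- iteration 1/2 --
    FD 13.7: (-3.142,-5.718) -> (-16.375,-9.263) [heading=195, draw]
    LT 327: heading 195 -> 162
    FD 5.8: (-16.375,-9.263) -> (-21.892,-7.471) [heading=162, draw]
    -- iteration 2/2 --
    FD 13.7: (-21.892,-7.471) -> (-34.921,-3.238) [heading=162, draw]
    LT 327: heading 162 -> 129
    FD 5.8: (-34.921,-3.238) -> (-38.571,1.27) [heading=129, draw]
  ]
  -- iteration 2/2 --
  LT 150: heading 129 -> 279
  FD 10.5: (-38.571,1.27) -> (-36.929,-9.101) [heading=279, draw]
  REPEAT 2 [
    -- iteration 1/2 --
    FD 13.7: (-36.929,-9.101) -> (-34.785,-22.632) [heading=279, draw]
    LT 327: heading 279 -> 246
    FD 5.8: (-34.785,-22.632) -> (-37.144,-27.931) [heading=246, draw]
    -- iteration 2/2 --
    FD 13.7: (-37.144,-27.931) -> (-42.717,-40.446) [heading=246, draw]
    LT 327: heading 246 -> 213
    FD 5.8: (-42.717,-40.446) -> (-47.581,-43.605) [heading=213, draw]
  ]
]
RT 60: heading 213 -> 153
Final: pos=(-47.581,-43.605), heading=153, 10 segment(s) drawn

Segment endpoints: x in {-47.581, -42.717, -38.571, -37.144, -36.929, -34.921, -34.785, -21.892, -16.375, -3.142, 7}, y in {-43.605, -40.446, -27.931, -22.632, -9.263, -9.101, -7.471, -5.718, -3.238, -3, 1.27}
xmin=-47.581, ymin=-43.605, xmax=7, ymax=1.27

Answer: -47.581 -43.605 7 1.27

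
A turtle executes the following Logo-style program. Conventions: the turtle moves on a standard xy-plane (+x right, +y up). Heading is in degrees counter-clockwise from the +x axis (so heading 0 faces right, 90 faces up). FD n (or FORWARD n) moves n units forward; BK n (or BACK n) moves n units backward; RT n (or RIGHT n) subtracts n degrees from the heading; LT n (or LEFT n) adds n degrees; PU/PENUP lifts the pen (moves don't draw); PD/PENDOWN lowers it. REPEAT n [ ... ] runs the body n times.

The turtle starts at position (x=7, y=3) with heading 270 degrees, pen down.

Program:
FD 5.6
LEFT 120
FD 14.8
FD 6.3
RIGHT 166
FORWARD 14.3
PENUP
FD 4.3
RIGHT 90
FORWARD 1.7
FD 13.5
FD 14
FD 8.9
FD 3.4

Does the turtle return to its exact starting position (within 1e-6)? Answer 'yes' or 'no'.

Executing turtle program step by step:
Start: pos=(7,3), heading=270, pen down
FD 5.6: (7,3) -> (7,-2.6) [heading=270, draw]
LT 120: heading 270 -> 30
FD 14.8: (7,-2.6) -> (19.817,4.8) [heading=30, draw]
FD 6.3: (19.817,4.8) -> (25.273,7.95) [heading=30, draw]
RT 166: heading 30 -> 224
FD 14.3: (25.273,7.95) -> (14.987,-1.984) [heading=224, draw]
PU: pen up
FD 4.3: (14.987,-1.984) -> (11.893,-4.971) [heading=224, move]
RT 90: heading 224 -> 134
FD 1.7: (11.893,-4.971) -> (10.712,-3.748) [heading=134, move]
FD 13.5: (10.712,-3.748) -> (1.335,5.963) [heading=134, move]
FD 14: (1.335,5.963) -> (-8.391,16.034) [heading=134, move]
FD 8.9: (-8.391,16.034) -> (-14.573,22.436) [heading=134, move]
FD 3.4: (-14.573,22.436) -> (-16.935,24.882) [heading=134, move]
Final: pos=(-16.935,24.882), heading=134, 4 segment(s) drawn

Start position: (7, 3)
Final position: (-16.935, 24.882)
Distance = 32.43; >= 1e-6 -> NOT closed

Answer: no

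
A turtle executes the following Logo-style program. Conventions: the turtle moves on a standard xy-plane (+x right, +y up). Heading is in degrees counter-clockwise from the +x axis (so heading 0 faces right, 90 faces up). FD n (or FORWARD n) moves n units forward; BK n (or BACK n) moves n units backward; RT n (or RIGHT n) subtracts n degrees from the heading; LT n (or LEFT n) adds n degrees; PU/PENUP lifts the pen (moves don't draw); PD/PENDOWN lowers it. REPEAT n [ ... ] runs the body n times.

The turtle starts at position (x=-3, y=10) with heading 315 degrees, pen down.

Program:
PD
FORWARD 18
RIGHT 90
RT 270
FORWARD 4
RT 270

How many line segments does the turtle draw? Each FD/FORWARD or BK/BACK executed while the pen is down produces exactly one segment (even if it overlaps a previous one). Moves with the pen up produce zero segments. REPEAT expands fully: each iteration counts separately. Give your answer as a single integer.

Answer: 2

Derivation:
Executing turtle program step by step:
Start: pos=(-3,10), heading=315, pen down
PD: pen down
FD 18: (-3,10) -> (9.728,-2.728) [heading=315, draw]
RT 90: heading 315 -> 225
RT 270: heading 225 -> 315
FD 4: (9.728,-2.728) -> (12.556,-5.556) [heading=315, draw]
RT 270: heading 315 -> 45
Final: pos=(12.556,-5.556), heading=45, 2 segment(s) drawn
Segments drawn: 2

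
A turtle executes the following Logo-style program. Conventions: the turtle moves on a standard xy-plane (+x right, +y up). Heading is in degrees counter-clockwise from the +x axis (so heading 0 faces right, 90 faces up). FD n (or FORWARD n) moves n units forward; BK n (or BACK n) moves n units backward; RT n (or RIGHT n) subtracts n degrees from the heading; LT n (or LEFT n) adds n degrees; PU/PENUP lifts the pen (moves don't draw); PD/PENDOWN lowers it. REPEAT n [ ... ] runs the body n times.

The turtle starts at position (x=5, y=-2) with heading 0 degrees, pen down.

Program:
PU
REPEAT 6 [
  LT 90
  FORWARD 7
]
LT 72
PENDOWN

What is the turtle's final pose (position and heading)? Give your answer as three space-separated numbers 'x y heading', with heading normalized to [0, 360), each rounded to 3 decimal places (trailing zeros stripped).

Executing turtle program step by step:
Start: pos=(5,-2), heading=0, pen down
PU: pen up
REPEAT 6 [
  -- iteration 1/6 --
  LT 90: heading 0 -> 90
  FD 7: (5,-2) -> (5,5) [heading=90, move]
  -- iteration 2/6 --
  LT 90: heading 90 -> 180
  FD 7: (5,5) -> (-2,5) [heading=180, move]
  -- iteration 3/6 --
  LT 90: heading 180 -> 270
  FD 7: (-2,5) -> (-2,-2) [heading=270, move]
  -- iteration 4/6 --
  LT 90: heading 270 -> 0
  FD 7: (-2,-2) -> (5,-2) [heading=0, move]
  -- iteration 5/6 --
  LT 90: heading 0 -> 90
  FD 7: (5,-2) -> (5,5) [heading=90, move]
  -- iteration 6/6 --
  LT 90: heading 90 -> 180
  FD 7: (5,5) -> (-2,5) [heading=180, move]
]
LT 72: heading 180 -> 252
PD: pen down
Final: pos=(-2,5), heading=252, 0 segment(s) drawn

Answer: -2 5 252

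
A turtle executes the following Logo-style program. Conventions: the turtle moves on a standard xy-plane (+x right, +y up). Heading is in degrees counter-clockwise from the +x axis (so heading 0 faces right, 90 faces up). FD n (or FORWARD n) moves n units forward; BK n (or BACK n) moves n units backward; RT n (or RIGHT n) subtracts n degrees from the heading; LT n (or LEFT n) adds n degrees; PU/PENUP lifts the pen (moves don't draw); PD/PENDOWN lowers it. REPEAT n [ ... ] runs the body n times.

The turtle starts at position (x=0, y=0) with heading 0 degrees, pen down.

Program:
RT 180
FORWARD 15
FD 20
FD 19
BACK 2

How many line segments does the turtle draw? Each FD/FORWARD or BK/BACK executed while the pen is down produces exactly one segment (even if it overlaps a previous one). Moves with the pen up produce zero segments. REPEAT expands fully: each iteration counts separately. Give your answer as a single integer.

Executing turtle program step by step:
Start: pos=(0,0), heading=0, pen down
RT 180: heading 0 -> 180
FD 15: (0,0) -> (-15,0) [heading=180, draw]
FD 20: (-15,0) -> (-35,0) [heading=180, draw]
FD 19: (-35,0) -> (-54,0) [heading=180, draw]
BK 2: (-54,0) -> (-52,0) [heading=180, draw]
Final: pos=(-52,0), heading=180, 4 segment(s) drawn
Segments drawn: 4

Answer: 4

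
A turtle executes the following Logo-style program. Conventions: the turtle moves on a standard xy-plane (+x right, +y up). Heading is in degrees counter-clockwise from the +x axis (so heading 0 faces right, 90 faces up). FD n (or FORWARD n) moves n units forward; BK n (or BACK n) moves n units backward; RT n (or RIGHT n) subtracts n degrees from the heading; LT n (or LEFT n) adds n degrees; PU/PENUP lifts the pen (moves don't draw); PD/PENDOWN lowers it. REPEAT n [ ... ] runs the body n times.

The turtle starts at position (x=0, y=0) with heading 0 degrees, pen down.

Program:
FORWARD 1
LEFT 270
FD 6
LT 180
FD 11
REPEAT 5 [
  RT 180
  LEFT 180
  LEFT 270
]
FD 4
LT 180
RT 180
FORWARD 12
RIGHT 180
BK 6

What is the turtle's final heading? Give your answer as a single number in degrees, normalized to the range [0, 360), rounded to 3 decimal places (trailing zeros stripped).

Executing turtle program step by step:
Start: pos=(0,0), heading=0, pen down
FD 1: (0,0) -> (1,0) [heading=0, draw]
LT 270: heading 0 -> 270
FD 6: (1,0) -> (1,-6) [heading=270, draw]
LT 180: heading 270 -> 90
FD 11: (1,-6) -> (1,5) [heading=90, draw]
REPEAT 5 [
  -- iteration 1/5 --
  RT 180: heading 90 -> 270
  LT 180: heading 270 -> 90
  LT 270: heading 90 -> 0
  -- iteration 2/5 --
  RT 180: heading 0 -> 180
  LT 180: heading 180 -> 0
  LT 270: heading 0 -> 270
  -- iteration 3/5 --
  RT 180: heading 270 -> 90
  LT 180: heading 90 -> 270
  LT 270: heading 270 -> 180
  -- iteration 4/5 --
  RT 180: heading 180 -> 0
  LT 180: heading 0 -> 180
  LT 270: heading 180 -> 90
  -- iteration 5/5 --
  RT 180: heading 90 -> 270
  LT 180: heading 270 -> 90
  LT 270: heading 90 -> 0
]
FD 4: (1,5) -> (5,5) [heading=0, draw]
LT 180: heading 0 -> 180
RT 180: heading 180 -> 0
FD 12: (5,5) -> (17,5) [heading=0, draw]
RT 180: heading 0 -> 180
BK 6: (17,5) -> (23,5) [heading=180, draw]
Final: pos=(23,5), heading=180, 6 segment(s) drawn

Answer: 180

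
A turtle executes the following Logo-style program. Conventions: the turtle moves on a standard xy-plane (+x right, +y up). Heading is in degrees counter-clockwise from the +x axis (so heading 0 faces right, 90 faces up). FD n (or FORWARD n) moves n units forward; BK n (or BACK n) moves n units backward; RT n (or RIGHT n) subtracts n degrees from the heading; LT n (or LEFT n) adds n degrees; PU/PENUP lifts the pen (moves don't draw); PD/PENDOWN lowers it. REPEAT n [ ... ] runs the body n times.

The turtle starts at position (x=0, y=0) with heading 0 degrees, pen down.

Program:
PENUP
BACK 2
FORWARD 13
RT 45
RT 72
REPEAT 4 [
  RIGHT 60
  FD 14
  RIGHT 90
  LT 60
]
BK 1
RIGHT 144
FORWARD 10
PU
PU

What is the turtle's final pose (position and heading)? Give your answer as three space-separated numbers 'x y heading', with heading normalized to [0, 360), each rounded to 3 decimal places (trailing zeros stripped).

Executing turtle program step by step:
Start: pos=(0,0), heading=0, pen down
PU: pen up
BK 2: (0,0) -> (-2,0) [heading=0, move]
FD 13: (-2,0) -> (11,0) [heading=0, move]
RT 45: heading 0 -> 315
RT 72: heading 315 -> 243
REPEAT 4 [
  -- iteration 1/4 --
  RT 60: heading 243 -> 183
  FD 14: (11,0) -> (-2.981,-0.733) [heading=183, move]
  RT 90: heading 183 -> 93
  LT 60: heading 93 -> 153
  -- iteration 2/4 --
  RT 60: heading 153 -> 93
  FD 14: (-2.981,-0.733) -> (-3.714,13.248) [heading=93, move]
  RT 90: heading 93 -> 3
  LT 60: heading 3 -> 63
  -- iteration 3/4 --
  RT 60: heading 63 -> 3
  FD 14: (-3.714,13.248) -> (10.267,13.981) [heading=3, move]
  RT 90: heading 3 -> 273
  LT 60: heading 273 -> 333
  -- iteration 4/4 --
  RT 60: heading 333 -> 273
  FD 14: (10.267,13.981) -> (11,0) [heading=273, move]
  RT 90: heading 273 -> 183
  LT 60: heading 183 -> 243
]
BK 1: (11,0) -> (11.454,0.891) [heading=243, move]
RT 144: heading 243 -> 99
FD 10: (11.454,0.891) -> (9.89,10.768) [heading=99, move]
PU: pen up
PU: pen up
Final: pos=(9.89,10.768), heading=99, 0 segment(s) drawn

Answer: 9.89 10.768 99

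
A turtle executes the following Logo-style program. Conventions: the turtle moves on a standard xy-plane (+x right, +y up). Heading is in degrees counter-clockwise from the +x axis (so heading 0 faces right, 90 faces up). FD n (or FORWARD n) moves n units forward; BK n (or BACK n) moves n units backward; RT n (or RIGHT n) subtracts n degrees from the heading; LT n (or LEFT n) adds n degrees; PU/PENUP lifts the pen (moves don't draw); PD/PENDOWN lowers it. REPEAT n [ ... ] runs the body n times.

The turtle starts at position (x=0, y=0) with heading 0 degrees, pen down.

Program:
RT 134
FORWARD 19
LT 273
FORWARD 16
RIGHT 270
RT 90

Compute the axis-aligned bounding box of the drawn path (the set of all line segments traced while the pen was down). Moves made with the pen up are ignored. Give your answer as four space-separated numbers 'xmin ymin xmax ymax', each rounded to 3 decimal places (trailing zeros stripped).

Executing turtle program step by step:
Start: pos=(0,0), heading=0, pen down
RT 134: heading 0 -> 226
FD 19: (0,0) -> (-13.199,-13.667) [heading=226, draw]
LT 273: heading 226 -> 139
FD 16: (-13.199,-13.667) -> (-25.274,-3.171) [heading=139, draw]
RT 270: heading 139 -> 229
RT 90: heading 229 -> 139
Final: pos=(-25.274,-3.171), heading=139, 2 segment(s) drawn

Segment endpoints: x in {-25.274, -13.199, 0}, y in {-13.667, -3.171, 0}
xmin=-25.274, ymin=-13.667, xmax=0, ymax=0

Answer: -25.274 -13.667 0 0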